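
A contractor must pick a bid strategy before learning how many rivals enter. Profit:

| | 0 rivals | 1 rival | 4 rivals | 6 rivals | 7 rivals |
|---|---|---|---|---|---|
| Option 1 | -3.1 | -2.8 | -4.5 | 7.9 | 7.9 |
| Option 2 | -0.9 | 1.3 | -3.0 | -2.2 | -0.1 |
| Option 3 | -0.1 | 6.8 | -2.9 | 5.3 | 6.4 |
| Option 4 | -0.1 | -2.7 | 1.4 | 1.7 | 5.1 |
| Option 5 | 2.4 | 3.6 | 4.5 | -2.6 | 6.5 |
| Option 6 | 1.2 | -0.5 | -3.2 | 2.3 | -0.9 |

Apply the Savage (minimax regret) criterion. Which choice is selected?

Option 3

Column bests: 0 rivals=2.4, 1 rival=6.8, 4 rivals=4.5, 6 rivals=7.9, 7 rivals=7.9.
Option 1 regrets: 5.5, 9.6, 9.0, 0.0, 0.0 → max 9.6
Option 2 regrets: 3.3, 5.5, 7.5, 10.1, 8.0 → max 10.1
Option 3 regrets: 2.5, 0.0, 7.4, 2.6, 1.5 → max 7.4
Option 4 regrets: 2.5, 9.5, 3.1, 6.2, 2.8 → max 9.5
Option 5 regrets: 0.0, 3.2, 0.0, 10.5, 1.4 → max 10.5
Option 6 regrets: 1.2, 7.3, 7.7, 5.6, 8.8 → max 8.8
Smallest max regret = 7.4 → Option 3.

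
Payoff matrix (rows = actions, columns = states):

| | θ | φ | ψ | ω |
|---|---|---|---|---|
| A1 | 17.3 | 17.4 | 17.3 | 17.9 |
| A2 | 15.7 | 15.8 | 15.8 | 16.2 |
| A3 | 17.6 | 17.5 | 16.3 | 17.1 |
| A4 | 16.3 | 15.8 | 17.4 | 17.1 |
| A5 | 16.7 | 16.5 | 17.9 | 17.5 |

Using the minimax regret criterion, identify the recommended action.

A1

Column bests: θ=17.6, φ=17.5, ψ=17.9, ω=17.9.
A1 regrets: 0.3, 0.1, 0.6, 0.0 → max 0.6
A2 regrets: 1.9, 1.7, 2.1, 1.7 → max 2.1
A3 regrets: 0.0, 0.0, 1.6, 0.8 → max 1.6
A4 regrets: 1.3, 1.7, 0.5, 0.8 → max 1.7
A5 regrets: 0.9, 1.0, 0.0, 0.4 → max 1.0
Smallest max regret = 0.6 → A1.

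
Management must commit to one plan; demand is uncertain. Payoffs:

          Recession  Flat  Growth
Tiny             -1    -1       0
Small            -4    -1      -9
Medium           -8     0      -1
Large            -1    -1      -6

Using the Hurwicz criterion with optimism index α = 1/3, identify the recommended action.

Tiny: 1/3·0 + 2/3·(-1) = -2/3
Small: 1/3·(-1) + 2/3·(-9) = -19/3
Medium: 1/3·0 + 2/3·(-8) = -16/3
Large: 1/3·(-1) + 2/3·(-6) = -13/3
Highest Hurwicz score = -2/3 → Tiny.

Tiny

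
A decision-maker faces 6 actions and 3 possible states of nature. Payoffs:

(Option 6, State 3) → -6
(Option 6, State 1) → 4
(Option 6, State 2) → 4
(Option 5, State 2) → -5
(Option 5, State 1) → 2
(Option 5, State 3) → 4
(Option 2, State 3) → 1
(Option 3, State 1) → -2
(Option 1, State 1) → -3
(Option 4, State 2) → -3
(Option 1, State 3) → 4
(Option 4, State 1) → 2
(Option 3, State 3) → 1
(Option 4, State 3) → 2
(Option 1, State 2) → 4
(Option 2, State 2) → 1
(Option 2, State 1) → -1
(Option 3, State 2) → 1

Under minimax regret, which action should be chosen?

Column bests: State 1=4, State 2=4, State 3=4.
Option 1 regrets: 7, 0, 0 → max 7
Option 2 regrets: 5, 3, 3 → max 5
Option 3 regrets: 6, 3, 3 → max 6
Option 4 regrets: 2, 7, 2 → max 7
Option 5 regrets: 2, 9, 0 → max 9
Option 6 regrets: 0, 0, 10 → max 10
Smallest max regret = 5 → Option 2.

Option 2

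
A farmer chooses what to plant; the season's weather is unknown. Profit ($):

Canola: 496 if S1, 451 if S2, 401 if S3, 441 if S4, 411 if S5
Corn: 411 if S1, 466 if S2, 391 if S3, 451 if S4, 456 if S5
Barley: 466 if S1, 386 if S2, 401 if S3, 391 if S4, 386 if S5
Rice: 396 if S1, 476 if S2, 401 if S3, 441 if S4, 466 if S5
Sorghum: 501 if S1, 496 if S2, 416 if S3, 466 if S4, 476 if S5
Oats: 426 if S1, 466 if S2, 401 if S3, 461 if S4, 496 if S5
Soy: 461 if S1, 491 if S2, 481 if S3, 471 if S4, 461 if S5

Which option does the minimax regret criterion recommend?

Column bests: S1=501, S2=496, S3=481, S4=471, S5=496.
Canola regrets: 5, 45, 80, 30, 85 → max 85
Corn regrets: 90, 30, 90, 20, 40 → max 90
Barley regrets: 35, 110, 80, 80, 110 → max 110
Rice regrets: 105, 20, 80, 30, 30 → max 105
Sorghum regrets: 0, 0, 65, 5, 20 → max 65
Oats regrets: 75, 30, 80, 10, 0 → max 80
Soy regrets: 40, 5, 0, 0, 35 → max 40
Smallest max regret = 40 → Soy.

Soy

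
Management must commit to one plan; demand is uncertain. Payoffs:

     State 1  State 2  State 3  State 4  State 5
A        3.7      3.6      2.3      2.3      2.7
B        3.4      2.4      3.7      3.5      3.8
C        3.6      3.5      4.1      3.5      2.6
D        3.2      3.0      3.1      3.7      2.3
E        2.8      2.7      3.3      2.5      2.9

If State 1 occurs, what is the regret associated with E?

Best payoff under State 1 is 3.7.
Regret = 3.7 − 2.8 = 0.9.

0.9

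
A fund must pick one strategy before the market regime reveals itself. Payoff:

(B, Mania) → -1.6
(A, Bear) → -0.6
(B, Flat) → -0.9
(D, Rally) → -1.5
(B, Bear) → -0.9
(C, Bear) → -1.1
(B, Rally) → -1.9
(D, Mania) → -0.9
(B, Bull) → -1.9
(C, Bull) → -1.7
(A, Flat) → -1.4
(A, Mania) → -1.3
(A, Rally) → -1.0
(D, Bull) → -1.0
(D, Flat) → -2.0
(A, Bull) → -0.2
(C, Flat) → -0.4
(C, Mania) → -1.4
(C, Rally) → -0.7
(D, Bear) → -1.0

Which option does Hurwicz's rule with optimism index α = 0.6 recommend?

A: 0.6·(-0.2) + 0.4·(-1.4) = -0.68
B: 0.6·(-0.9) + 0.4·(-1.9) = -1.3
C: 0.6·(-0.4) + 0.4·(-1.7) = -0.92
D: 0.6·(-0.9) + 0.4·(-2.0) = -1.34
Highest Hurwicz score = -0.68 → A.

A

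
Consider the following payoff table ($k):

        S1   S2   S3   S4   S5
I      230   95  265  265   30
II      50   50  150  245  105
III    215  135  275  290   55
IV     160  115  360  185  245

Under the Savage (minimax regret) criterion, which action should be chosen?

Column bests: S1=230, S2=135, S3=360, S4=290, S5=245.
I regrets: 0, 40, 95, 25, 215 → max 215
II regrets: 180, 85, 210, 45, 140 → max 210
III regrets: 15, 0, 85, 0, 190 → max 190
IV regrets: 70, 20, 0, 105, 0 → max 105
Smallest max regret = 105 → IV.

IV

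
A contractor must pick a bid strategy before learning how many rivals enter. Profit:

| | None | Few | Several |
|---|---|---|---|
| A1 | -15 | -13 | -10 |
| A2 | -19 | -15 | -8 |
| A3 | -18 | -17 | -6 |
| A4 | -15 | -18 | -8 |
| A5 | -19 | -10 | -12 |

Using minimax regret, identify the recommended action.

Column bests: None=-15, Few=-10, Several=-6.
A1 regrets: 0, 3, 4 → max 4
A2 regrets: 4, 5, 2 → max 5
A3 regrets: 3, 7, 0 → max 7
A4 regrets: 0, 8, 2 → max 8
A5 regrets: 4, 0, 6 → max 6
Smallest max regret = 4 → A1.

A1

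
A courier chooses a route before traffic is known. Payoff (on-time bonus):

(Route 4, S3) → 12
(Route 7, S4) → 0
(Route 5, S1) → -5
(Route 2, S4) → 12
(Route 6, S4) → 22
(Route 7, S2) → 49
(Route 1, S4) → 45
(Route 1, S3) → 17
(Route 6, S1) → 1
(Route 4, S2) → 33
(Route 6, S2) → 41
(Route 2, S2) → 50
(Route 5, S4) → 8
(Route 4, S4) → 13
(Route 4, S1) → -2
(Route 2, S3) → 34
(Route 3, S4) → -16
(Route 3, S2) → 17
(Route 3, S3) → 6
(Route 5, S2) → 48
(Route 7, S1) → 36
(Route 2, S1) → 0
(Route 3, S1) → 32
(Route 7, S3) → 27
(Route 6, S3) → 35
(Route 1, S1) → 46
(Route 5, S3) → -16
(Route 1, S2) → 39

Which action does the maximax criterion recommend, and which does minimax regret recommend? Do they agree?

Row maxima: Route 1=46, Route 2=50, Route 3=32, Route 4=33, Route 5=48, Route 6=41, Route 7=49
Best best-case = 50 → Route 2.
Column bests: S1=46, S2=50, S3=35, S4=45.
Route 1 regrets: 0, 11, 18, 0 → max 18
Route 2 regrets: 46, 0, 1, 33 → max 46
Route 3 regrets: 14, 33, 29, 61 → max 61
Route 4 regrets: 48, 17, 23, 32 → max 48
Route 5 regrets: 51, 2, 51, 37 → max 51
Route 6 regrets: 45, 9, 0, 23 → max 45
Route 7 regrets: 10, 1, 8, 45 → max 45
Smallest max regret = 18 → Route 1.

maximax → Route 2; minimax regret → Route 1 (disagree)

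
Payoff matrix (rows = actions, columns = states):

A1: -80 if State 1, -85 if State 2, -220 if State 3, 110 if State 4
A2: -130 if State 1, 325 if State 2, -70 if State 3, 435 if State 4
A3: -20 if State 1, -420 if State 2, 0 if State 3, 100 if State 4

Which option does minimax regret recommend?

A2

Column bests: State 1=-20, State 2=325, State 3=0, State 4=435.
A1 regrets: 60, 410, 220, 325 → max 410
A2 regrets: 110, 0, 70, 0 → max 110
A3 regrets: 0, 745, 0, 335 → max 745
Smallest max regret = 110 → A2.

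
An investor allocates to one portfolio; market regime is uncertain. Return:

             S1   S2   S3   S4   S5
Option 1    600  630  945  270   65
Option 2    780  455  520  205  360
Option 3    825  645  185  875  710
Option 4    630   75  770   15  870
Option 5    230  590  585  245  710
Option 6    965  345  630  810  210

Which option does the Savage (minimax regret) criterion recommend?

Option 6

Column bests: S1=965, S2=645, S3=945, S4=875, S5=870.
Option 1 regrets: 365, 15, 0, 605, 805 → max 805
Option 2 regrets: 185, 190, 425, 670, 510 → max 670
Option 3 regrets: 140, 0, 760, 0, 160 → max 760
Option 4 regrets: 335, 570, 175, 860, 0 → max 860
Option 5 regrets: 735, 55, 360, 630, 160 → max 735
Option 6 regrets: 0, 300, 315, 65, 660 → max 660
Smallest max regret = 660 → Option 6.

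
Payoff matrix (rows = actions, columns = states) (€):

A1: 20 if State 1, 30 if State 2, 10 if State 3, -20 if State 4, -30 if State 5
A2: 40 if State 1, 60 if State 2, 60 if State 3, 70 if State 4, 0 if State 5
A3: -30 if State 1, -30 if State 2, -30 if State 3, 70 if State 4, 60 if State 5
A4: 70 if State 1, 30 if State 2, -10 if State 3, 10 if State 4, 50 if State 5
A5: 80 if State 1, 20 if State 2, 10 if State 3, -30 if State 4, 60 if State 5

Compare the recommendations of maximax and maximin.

maximax → A5; maximin → A2 (disagree)

Row maxima: A1=30, A2=70, A3=70, A4=70, A5=80
Best best-case = 80 → A5.
Row minima: A1=-30, A2=0, A3=-30, A4=-10, A5=-30
Best worst-case = 0 → A2.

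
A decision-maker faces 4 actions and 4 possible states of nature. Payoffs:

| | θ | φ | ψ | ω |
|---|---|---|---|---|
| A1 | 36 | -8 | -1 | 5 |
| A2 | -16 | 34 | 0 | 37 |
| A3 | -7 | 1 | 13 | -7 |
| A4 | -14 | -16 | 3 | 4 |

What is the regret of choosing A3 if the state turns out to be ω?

44

Best payoff under ω is 37.
Regret = 37 − (-7) = 44.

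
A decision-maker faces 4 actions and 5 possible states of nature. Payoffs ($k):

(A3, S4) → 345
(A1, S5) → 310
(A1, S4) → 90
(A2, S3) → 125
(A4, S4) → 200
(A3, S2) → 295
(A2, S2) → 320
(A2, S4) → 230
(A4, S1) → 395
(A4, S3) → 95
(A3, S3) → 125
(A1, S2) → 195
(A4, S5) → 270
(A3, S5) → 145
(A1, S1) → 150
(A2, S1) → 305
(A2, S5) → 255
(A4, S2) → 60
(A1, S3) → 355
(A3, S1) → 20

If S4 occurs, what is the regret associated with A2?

115

Best payoff under S4 is 345.
Regret = 345 − 230 = 115.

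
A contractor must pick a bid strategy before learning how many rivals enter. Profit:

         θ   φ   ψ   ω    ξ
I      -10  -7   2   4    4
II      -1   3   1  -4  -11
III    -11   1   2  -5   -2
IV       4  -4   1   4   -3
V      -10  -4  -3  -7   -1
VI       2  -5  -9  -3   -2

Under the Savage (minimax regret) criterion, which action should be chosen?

IV

Column bests: θ=4, φ=3, ψ=2, ω=4, ξ=4.
I regrets: 14, 10, 0, 0, 0 → max 14
II regrets: 5, 0, 1, 8, 15 → max 15
III regrets: 15, 2, 0, 9, 6 → max 15
IV regrets: 0, 7, 1, 0, 7 → max 7
V regrets: 14, 7, 5, 11, 5 → max 14
VI regrets: 2, 8, 11, 7, 6 → max 11
Smallest max regret = 7 → IV.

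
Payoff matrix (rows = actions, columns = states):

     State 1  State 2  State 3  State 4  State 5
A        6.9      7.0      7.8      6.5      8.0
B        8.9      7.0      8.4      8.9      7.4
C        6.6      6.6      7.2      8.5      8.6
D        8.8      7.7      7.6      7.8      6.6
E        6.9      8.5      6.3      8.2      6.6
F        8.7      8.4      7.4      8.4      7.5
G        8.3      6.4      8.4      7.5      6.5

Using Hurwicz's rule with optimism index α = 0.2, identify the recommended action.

F

A: 0.2·8.0 + 0.8·6.5 = 6.8
B: 0.2·8.9 + 0.8·7.0 = 7.38
C: 0.2·8.6 + 0.8·6.6 = 7
D: 0.2·8.8 + 0.8·6.6 = 7.04
E: 0.2·8.5 + 0.8·6.3 = 6.74
F: 0.2·8.7 + 0.8·7.4 = 7.66
G: 0.2·8.4 + 0.8·6.4 = 6.8
Highest Hurwicz score = 7.66 → F.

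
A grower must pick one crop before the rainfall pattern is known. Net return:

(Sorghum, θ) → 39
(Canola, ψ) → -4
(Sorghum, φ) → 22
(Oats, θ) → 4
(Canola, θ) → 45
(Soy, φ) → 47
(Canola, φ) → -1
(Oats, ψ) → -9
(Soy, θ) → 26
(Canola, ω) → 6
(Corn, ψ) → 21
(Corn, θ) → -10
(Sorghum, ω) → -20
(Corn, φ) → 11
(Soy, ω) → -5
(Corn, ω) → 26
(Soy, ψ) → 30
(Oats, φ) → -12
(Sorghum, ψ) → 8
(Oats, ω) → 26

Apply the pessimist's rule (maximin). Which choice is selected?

Row minima: Sorghum=-20, Oats=-12, Corn=-10, Canola=-4, Soy=-5
Best worst-case = -4 → Canola.

Canola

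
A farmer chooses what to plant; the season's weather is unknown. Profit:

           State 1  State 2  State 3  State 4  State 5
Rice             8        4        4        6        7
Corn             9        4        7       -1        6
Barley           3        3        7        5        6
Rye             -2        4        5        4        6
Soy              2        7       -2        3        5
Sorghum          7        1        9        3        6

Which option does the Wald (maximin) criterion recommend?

Rice

Row minima: Rice=4, Corn=-1, Barley=3, Rye=-2, Soy=-2, Sorghum=1
Best worst-case = 4 → Rice.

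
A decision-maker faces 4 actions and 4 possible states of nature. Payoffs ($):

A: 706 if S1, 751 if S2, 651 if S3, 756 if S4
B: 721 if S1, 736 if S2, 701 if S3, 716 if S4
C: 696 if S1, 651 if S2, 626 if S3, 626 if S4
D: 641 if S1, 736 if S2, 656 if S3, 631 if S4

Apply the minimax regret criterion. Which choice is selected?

Column bests: S1=721, S2=751, S3=701, S4=756.
A regrets: 15, 0, 50, 0 → max 50
B regrets: 0, 15, 0, 40 → max 40
C regrets: 25, 100, 75, 130 → max 130
D regrets: 80, 15, 45, 125 → max 125
Smallest max regret = 40 → B.

B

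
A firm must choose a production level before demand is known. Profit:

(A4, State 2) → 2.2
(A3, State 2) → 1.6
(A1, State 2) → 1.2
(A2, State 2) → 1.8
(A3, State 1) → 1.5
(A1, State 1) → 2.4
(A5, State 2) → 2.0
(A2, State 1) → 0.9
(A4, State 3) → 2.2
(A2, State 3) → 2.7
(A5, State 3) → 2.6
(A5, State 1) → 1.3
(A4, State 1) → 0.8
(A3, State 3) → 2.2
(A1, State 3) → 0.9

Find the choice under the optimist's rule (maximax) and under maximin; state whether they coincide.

maximax → A2; maximin → A3 (disagree)

Row maxima: A1=2.4, A2=2.7, A3=2.2, A4=2.2, A5=2.6
Best best-case = 2.7 → A2.
Row minima: A1=0.9, A2=0.9, A3=1.5, A4=0.8, A5=1.3
Best worst-case = 1.5 → A3.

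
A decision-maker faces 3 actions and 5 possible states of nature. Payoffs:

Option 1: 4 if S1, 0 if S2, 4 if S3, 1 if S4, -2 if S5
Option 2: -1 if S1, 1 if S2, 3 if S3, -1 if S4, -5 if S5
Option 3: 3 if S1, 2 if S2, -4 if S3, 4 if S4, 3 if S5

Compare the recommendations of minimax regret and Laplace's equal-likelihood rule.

Column bests: S1=4, S2=2, S3=4, S4=4, S5=3.
Option 1 regrets: 0, 2, 0, 3, 5 → max 5
Option 2 regrets: 5, 1, 1, 5, 8 → max 8
Option 3 regrets: 1, 0, 8, 0, 0 → max 8
Smallest max regret = 5 → Option 1.
Row averages: Option 1=1.4, Option 2=-0.6, Option 3=1.6
Highest average = 1.6 → Option 3.

minimax regret → Option 1; laplace → Option 3 (disagree)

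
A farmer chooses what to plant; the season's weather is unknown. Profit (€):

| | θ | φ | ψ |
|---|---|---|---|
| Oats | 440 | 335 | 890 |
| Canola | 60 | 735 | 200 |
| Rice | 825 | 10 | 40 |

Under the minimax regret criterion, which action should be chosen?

Oats

Column bests: θ=825, φ=735, ψ=890.
Oats regrets: 385, 400, 0 → max 400
Canola regrets: 765, 0, 690 → max 765
Rice regrets: 0, 725, 850 → max 850
Smallest max regret = 400 → Oats.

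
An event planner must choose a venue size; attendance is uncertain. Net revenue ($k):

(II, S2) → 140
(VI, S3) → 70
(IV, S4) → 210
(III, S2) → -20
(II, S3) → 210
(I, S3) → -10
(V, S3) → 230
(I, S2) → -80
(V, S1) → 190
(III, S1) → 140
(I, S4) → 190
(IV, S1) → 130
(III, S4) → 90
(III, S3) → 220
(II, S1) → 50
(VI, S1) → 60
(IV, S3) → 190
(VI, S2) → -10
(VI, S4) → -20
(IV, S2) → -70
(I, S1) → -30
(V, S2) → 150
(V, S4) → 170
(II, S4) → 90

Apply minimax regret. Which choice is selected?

V

Column bests: S1=190, S2=150, S3=230, S4=210.
I regrets: 220, 230, 240, 20 → max 240
II regrets: 140, 10, 20, 120 → max 140
III regrets: 50, 170, 10, 120 → max 170
IV regrets: 60, 220, 40, 0 → max 220
V regrets: 0, 0, 0, 40 → max 40
VI regrets: 130, 160, 160, 230 → max 230
Smallest max regret = 40 → V.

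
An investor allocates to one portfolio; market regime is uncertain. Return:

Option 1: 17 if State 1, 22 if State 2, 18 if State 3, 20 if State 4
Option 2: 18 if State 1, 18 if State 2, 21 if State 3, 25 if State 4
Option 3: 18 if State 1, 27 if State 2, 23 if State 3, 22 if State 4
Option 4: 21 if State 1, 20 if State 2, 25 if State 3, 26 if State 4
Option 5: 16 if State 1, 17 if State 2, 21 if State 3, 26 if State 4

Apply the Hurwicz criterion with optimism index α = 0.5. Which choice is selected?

Option 1: 0.5·22 + 0.5·17 = 19.5
Option 2: 0.5·25 + 0.5·18 = 21.5
Option 3: 0.5·27 + 0.5·18 = 22.5
Option 4: 0.5·26 + 0.5·20 = 23
Option 5: 0.5·26 + 0.5·16 = 21
Highest Hurwicz score = 23 → Option 4.

Option 4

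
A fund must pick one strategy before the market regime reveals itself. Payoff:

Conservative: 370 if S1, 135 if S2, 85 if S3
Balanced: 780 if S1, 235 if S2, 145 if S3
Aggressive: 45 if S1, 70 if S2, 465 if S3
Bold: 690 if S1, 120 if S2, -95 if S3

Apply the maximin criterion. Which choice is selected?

Row minima: Conservative=85, Balanced=145, Aggressive=45, Bold=-95
Best worst-case = 145 → Balanced.

Balanced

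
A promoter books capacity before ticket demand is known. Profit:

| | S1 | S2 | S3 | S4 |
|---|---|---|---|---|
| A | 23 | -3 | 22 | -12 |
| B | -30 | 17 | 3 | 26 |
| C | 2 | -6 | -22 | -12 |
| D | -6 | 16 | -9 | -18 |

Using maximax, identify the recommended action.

B

Row maxima: A=23, B=26, C=2, D=16
Best best-case = 26 → B.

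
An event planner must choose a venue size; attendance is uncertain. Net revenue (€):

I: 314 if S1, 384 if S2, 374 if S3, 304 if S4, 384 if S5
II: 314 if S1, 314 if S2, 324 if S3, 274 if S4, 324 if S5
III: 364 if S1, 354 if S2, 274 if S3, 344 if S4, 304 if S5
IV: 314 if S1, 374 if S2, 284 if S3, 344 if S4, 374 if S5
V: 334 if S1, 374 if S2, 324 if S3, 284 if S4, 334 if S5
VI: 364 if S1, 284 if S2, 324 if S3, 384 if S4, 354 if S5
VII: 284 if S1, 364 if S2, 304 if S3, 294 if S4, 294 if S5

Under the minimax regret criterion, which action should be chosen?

Column bests: S1=364, S2=384, S3=374, S4=384, S5=384.
I regrets: 50, 0, 0, 80, 0 → max 80
II regrets: 50, 70, 50, 110, 60 → max 110
III regrets: 0, 30, 100, 40, 80 → max 100
IV regrets: 50, 10, 90, 40, 10 → max 90
V regrets: 30, 10, 50, 100, 50 → max 100
VI regrets: 0, 100, 50, 0, 30 → max 100
VII regrets: 80, 20, 70, 90, 90 → max 90
Smallest max regret = 80 → I.

I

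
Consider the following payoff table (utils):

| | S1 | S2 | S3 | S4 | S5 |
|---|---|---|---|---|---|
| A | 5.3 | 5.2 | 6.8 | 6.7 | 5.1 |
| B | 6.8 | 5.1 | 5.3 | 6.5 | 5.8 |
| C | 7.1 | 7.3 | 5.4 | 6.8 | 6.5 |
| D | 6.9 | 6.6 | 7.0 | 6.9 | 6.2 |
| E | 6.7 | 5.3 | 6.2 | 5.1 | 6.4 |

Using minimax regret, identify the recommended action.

Column bests: S1=7.1, S2=7.3, S3=7.0, S4=6.9, S5=6.5.
A regrets: 1.8, 2.1, 0.2, 0.2, 1.4 → max 2.1
B regrets: 0.3, 2.2, 1.7, 0.4, 0.7 → max 2.2
C regrets: 0.0, 0.0, 1.6, 0.1, 0.0 → max 1.6
D regrets: 0.2, 0.7, 0.0, 0.0, 0.3 → max 0.7
E regrets: 0.4, 2.0, 0.8, 1.8, 0.1 → max 2.0
Smallest max regret = 0.7 → D.

D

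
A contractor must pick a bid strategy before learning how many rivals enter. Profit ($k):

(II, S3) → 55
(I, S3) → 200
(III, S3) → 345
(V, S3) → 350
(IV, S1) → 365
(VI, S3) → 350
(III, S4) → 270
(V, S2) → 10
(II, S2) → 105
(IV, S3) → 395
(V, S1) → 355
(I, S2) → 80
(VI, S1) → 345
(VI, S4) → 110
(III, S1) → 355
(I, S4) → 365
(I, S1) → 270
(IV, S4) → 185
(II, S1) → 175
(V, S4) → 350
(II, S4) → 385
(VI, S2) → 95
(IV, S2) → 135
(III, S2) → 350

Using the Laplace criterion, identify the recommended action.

III

Row averages: I=228.75, II=180, III=330, IV=270, V=266.25, VI=225
Highest average = 330 → III.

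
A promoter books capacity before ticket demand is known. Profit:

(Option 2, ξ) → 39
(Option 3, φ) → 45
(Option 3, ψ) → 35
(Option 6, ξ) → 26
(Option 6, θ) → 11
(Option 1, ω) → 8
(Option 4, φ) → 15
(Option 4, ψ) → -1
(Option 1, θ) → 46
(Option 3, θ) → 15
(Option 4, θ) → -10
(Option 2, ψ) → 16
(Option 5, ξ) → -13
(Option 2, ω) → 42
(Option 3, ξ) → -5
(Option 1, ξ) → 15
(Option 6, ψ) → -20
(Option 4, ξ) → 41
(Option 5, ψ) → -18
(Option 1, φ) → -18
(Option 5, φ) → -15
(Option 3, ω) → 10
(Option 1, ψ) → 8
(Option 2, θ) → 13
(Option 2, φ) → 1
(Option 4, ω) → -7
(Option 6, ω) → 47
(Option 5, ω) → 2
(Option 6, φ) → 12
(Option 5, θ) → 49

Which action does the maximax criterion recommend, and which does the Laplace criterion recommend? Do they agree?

maximax → Option 5; laplace → Option 2 (disagree)

Row maxima: Option 1=46, Option 2=42, Option 3=45, Option 4=41, Option 5=49, Option 6=47
Best best-case = 49 → Option 5.
Row averages: Option 1=11.8, Option 2=22.2, Option 3=20, Option 4=7.6, Option 5=1, Option 6=15.2
Highest average = 22.2 → Option 2.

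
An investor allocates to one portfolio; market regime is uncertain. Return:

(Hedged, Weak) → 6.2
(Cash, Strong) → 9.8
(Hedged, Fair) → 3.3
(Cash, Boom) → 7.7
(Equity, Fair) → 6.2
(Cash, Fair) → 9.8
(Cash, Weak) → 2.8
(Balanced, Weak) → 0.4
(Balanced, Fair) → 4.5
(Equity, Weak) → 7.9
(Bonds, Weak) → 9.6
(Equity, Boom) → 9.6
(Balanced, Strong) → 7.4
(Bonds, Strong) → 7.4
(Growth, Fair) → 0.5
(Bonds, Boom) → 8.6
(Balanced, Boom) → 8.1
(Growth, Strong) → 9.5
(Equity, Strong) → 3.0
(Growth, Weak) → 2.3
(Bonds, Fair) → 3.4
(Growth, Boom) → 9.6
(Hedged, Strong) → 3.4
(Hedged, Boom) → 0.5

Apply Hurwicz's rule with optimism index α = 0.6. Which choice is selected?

Bonds

Hedged: 0.6·6.2 + 0.4·0.5 = 3.92
Growth: 0.6·9.6 + 0.4·0.5 = 5.96
Equity: 0.6·9.6 + 0.4·3.0 = 6.96
Bonds: 0.6·9.6 + 0.4·3.4 = 7.12
Balanced: 0.6·8.1 + 0.4·0.4 = 5.02
Cash: 0.6·9.8 + 0.4·2.8 = 7
Highest Hurwicz score = 7.12 → Bonds.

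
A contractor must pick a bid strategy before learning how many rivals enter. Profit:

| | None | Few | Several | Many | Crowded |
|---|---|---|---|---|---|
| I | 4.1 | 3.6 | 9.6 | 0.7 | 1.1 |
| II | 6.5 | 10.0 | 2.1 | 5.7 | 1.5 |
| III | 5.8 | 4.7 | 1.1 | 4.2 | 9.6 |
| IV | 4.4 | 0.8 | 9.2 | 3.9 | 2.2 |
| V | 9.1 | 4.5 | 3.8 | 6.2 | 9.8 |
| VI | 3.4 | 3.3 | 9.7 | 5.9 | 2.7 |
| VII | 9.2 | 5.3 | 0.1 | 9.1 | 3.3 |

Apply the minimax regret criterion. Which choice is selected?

V

Column bests: None=9.2, Few=10.0, Several=9.7, Many=9.1, Crowded=9.8.
I regrets: 5.1, 6.4, 0.1, 8.4, 8.7 → max 8.7
II regrets: 2.7, 0.0, 7.6, 3.4, 8.3 → max 8.3
III regrets: 3.4, 5.3, 8.6, 4.9, 0.2 → max 8.6
IV regrets: 4.8, 9.2, 0.5, 5.2, 7.6 → max 9.2
V regrets: 0.1, 5.5, 5.9, 2.9, 0.0 → max 5.9
VI regrets: 5.8, 6.7, 0.0, 3.2, 7.1 → max 7.1
VII regrets: 0.0, 4.7, 9.6, 0.0, 6.5 → max 9.6
Smallest max regret = 5.9 → V.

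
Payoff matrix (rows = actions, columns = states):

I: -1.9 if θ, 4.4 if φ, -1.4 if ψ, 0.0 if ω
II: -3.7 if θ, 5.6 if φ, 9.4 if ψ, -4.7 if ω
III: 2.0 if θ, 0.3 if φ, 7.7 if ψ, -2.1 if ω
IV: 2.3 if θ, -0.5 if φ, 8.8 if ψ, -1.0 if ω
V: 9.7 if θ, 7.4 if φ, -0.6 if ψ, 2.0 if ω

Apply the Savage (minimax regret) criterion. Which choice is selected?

Column bests: θ=9.7, φ=7.4, ψ=9.4, ω=2.0.
I regrets: 11.6, 3.0, 10.8, 2.0 → max 11.6
II regrets: 13.4, 1.8, 0.0, 6.7 → max 13.4
III regrets: 7.7, 7.1, 1.7, 4.1 → max 7.7
IV regrets: 7.4, 7.9, 0.6, 3.0 → max 7.9
V regrets: 0.0, 0.0, 10.0, 0.0 → max 10.0
Smallest max regret = 7.7 → III.

III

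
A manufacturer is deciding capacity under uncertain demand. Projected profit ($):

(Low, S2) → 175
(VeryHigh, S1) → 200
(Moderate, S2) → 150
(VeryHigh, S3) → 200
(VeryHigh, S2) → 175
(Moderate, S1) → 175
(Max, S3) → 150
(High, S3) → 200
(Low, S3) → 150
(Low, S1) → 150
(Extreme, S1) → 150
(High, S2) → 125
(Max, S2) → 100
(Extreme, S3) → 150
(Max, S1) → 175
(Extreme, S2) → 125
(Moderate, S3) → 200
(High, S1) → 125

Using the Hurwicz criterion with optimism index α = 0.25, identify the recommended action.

VeryHigh

Low: 0.25·175 + 0.75·150 = 156.25
Moderate: 0.25·200 + 0.75·150 = 162.5
High: 0.25·200 + 0.75·125 = 143.75
VeryHigh: 0.25·200 + 0.75·175 = 181.25
Extreme: 0.25·150 + 0.75·125 = 131.25
Max: 0.25·175 + 0.75·100 = 118.75
Highest Hurwicz score = 181.25 → VeryHigh.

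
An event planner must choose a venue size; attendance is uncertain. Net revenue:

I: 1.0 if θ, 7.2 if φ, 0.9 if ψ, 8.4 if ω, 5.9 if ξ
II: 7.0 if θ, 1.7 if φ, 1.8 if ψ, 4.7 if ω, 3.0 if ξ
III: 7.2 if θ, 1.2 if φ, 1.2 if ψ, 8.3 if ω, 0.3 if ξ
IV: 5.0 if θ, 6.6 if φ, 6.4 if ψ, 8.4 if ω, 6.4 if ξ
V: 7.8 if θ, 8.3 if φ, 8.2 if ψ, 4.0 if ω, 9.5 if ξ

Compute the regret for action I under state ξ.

3.6

Best payoff under ξ is 9.5.
Regret = 9.5 − 5.9 = 3.6.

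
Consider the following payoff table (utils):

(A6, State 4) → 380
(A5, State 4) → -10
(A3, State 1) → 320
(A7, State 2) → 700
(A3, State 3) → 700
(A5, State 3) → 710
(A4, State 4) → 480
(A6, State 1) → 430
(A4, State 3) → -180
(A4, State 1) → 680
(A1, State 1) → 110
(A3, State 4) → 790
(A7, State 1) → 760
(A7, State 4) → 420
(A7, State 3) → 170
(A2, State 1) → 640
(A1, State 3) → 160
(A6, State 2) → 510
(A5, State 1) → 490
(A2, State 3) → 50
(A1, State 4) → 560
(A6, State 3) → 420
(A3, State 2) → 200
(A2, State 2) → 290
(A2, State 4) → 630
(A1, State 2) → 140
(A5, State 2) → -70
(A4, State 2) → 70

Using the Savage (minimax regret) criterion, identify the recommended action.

Column bests: State 1=760, State 2=700, State 3=710, State 4=790.
A1 regrets: 650, 560, 550, 230 → max 650
A2 regrets: 120, 410, 660, 160 → max 660
A3 regrets: 440, 500, 10, 0 → max 500
A4 regrets: 80, 630, 890, 310 → max 890
A5 regrets: 270, 770, 0, 800 → max 800
A6 regrets: 330, 190, 290, 410 → max 410
A7 regrets: 0, 0, 540, 370 → max 540
Smallest max regret = 410 → A6.

A6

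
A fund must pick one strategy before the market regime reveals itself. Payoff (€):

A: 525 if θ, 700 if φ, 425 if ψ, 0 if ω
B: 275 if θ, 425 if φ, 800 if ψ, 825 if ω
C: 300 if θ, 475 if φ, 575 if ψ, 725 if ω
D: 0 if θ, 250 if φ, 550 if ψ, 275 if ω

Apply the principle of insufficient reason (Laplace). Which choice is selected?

Row averages: A=412.5, B=581.25, C=518.75, D=268.75
Highest average = 581.25 → B.

B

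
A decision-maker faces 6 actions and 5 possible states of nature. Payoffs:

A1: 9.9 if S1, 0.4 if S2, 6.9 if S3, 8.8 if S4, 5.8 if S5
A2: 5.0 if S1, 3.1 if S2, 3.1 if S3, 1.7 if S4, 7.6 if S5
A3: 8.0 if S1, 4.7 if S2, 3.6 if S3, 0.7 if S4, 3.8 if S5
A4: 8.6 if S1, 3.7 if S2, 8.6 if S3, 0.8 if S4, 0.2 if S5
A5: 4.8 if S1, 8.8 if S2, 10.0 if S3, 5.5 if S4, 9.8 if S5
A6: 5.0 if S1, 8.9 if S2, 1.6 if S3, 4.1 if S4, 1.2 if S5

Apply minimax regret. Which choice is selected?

A5

Column bests: S1=9.9, S2=8.9, S3=10.0, S4=8.8, S5=9.8.
A1 regrets: 0.0, 8.5, 3.1, 0.0, 4.0 → max 8.5
A2 regrets: 4.9, 5.8, 6.9, 7.1, 2.2 → max 7.1
A3 regrets: 1.9, 4.2, 6.4, 8.1, 6.0 → max 8.1
A4 regrets: 1.3, 5.2, 1.4, 8.0, 9.6 → max 9.6
A5 regrets: 5.1, 0.1, 0.0, 3.3, 0.0 → max 5.1
A6 regrets: 4.9, 0.0, 8.4, 4.7, 8.6 → max 8.6
Smallest max regret = 5.1 → A5.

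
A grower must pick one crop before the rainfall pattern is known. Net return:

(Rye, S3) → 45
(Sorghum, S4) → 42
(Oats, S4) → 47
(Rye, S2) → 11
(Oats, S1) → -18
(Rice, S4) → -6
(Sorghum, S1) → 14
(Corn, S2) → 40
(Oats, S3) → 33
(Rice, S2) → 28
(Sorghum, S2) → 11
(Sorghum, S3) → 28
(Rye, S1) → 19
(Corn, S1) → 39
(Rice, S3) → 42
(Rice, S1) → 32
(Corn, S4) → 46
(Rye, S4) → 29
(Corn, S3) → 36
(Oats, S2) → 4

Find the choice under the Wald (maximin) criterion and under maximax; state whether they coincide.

Row minima: Oats=-18, Sorghum=11, Rice=-6, Rye=11, Corn=36
Best worst-case = 36 → Corn.
Row maxima: Oats=47, Sorghum=42, Rice=42, Rye=45, Corn=46
Best best-case = 47 → Oats.

maximin → Corn; maximax → Oats (disagree)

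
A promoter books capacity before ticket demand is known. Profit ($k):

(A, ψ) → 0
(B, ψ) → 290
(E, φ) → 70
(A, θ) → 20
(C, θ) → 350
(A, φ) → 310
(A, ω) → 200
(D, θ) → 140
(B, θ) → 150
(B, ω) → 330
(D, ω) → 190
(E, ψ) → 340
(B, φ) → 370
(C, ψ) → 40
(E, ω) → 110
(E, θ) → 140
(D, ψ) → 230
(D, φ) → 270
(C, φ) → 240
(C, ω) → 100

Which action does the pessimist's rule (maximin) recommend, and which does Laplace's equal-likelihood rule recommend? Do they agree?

maximin → B; laplace → B (agree)

Row minima: A=0, B=150, C=40, D=140, E=70
Best worst-case = 150 → B.
Row averages: A=132.5, B=285, C=182.5, D=207.5, E=165
Highest average = 285 → B.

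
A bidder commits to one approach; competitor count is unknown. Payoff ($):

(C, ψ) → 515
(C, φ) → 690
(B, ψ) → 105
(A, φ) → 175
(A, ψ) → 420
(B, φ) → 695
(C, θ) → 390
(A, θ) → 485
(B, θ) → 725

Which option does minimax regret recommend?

C

Column bests: θ=725, φ=695, ψ=515.
A regrets: 240, 520, 95 → max 520
B regrets: 0, 0, 410 → max 410
C regrets: 335, 5, 0 → max 335
Smallest max regret = 335 → C.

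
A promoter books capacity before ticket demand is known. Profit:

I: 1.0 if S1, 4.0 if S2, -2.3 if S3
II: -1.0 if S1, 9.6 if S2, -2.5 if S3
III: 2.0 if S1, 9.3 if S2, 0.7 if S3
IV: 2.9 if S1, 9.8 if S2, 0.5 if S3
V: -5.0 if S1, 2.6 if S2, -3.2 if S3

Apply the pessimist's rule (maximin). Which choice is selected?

III

Row minima: I=-2.3, II=-2.5, III=0.7, IV=0.5, V=-5.0
Best worst-case = 0.7 → III.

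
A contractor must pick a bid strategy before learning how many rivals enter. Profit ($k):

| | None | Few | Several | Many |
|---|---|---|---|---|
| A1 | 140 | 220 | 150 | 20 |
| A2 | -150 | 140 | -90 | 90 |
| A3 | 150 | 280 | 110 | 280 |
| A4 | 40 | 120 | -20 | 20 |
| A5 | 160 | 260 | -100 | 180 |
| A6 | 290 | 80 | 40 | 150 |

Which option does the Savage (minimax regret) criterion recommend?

Column bests: None=290, Few=280, Several=150, Many=280.
A1 regrets: 150, 60, 0, 260 → max 260
A2 regrets: 440, 140, 240, 190 → max 440
A3 regrets: 140, 0, 40, 0 → max 140
A4 regrets: 250, 160, 170, 260 → max 260
A5 regrets: 130, 20, 250, 100 → max 250
A6 regrets: 0, 200, 110, 130 → max 200
Smallest max regret = 140 → A3.

A3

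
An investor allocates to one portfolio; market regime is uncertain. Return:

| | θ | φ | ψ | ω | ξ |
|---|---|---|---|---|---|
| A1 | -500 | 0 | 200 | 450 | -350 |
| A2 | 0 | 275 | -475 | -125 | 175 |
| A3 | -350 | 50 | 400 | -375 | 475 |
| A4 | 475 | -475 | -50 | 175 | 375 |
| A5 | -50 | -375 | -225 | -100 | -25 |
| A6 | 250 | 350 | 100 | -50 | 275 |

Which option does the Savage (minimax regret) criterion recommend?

A6

Column bests: θ=475, φ=350, ψ=400, ω=450, ξ=475.
A1 regrets: 975, 350, 200, 0, 825 → max 975
A2 regrets: 475, 75, 875, 575, 300 → max 875
A3 regrets: 825, 300, 0, 825, 0 → max 825
A4 regrets: 0, 825, 450, 275, 100 → max 825
A5 regrets: 525, 725, 625, 550, 500 → max 725
A6 regrets: 225, 0, 300, 500, 200 → max 500
Smallest max regret = 500 → A6.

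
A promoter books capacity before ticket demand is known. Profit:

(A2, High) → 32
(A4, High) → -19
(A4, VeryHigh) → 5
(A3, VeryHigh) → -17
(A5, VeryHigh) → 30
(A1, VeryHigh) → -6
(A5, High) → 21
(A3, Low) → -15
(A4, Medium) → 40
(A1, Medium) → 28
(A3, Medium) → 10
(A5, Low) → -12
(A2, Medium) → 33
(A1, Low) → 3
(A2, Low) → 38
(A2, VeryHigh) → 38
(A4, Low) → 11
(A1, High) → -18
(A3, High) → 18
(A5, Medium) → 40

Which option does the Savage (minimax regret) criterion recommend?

A2

Column bests: Low=38, Medium=40, High=32, VeryHigh=38.
A1 regrets: 35, 12, 50, 44 → max 50
A2 regrets: 0, 7, 0, 0 → max 7
A3 regrets: 53, 30, 14, 55 → max 55
A4 regrets: 27, 0, 51, 33 → max 51
A5 regrets: 50, 0, 11, 8 → max 50
Smallest max regret = 7 → A2.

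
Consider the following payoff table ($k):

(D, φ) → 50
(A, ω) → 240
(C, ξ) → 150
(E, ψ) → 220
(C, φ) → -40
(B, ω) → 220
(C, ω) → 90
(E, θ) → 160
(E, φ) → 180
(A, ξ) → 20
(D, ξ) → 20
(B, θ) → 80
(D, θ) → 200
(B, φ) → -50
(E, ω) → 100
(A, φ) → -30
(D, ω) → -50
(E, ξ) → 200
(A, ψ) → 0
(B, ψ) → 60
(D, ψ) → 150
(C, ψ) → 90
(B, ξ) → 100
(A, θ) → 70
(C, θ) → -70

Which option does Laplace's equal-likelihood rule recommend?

Row averages: A=60, B=82, C=44, D=74, E=172
Highest average = 172 → E.

E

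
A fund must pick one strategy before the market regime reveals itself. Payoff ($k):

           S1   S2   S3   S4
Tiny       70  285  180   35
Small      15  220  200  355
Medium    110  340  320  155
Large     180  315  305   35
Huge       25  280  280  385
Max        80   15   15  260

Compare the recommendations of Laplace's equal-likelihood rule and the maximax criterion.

Row averages: Tiny=142.5, Small=197.5, Medium=231.25, Large=208.75, Huge=242.5, Max=92.5
Highest average = 242.5 → Huge.
Row maxima: Tiny=285, Small=355, Medium=340, Large=315, Huge=385, Max=260
Best best-case = 385 → Huge.

laplace → Huge; maximax → Huge (agree)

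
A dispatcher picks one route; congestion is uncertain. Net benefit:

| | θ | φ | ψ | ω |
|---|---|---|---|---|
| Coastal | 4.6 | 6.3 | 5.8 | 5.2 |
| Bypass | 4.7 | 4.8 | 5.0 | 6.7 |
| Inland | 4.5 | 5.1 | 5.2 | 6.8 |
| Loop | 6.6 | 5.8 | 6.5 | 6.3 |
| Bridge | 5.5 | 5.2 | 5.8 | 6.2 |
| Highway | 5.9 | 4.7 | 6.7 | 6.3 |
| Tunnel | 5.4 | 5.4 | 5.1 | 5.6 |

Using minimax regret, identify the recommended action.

Column bests: θ=6.6, φ=6.3, ψ=6.7, ω=6.8.
Coastal regrets: 2.0, 0.0, 0.9, 1.6 → max 2.0
Bypass regrets: 1.9, 1.5, 1.7, 0.1 → max 1.9
Inland regrets: 2.1, 1.2, 1.5, 0.0 → max 2.1
Loop regrets: 0.0, 0.5, 0.2, 0.5 → max 0.5
Bridge regrets: 1.1, 1.1, 0.9, 0.6 → max 1.1
Highway regrets: 0.7, 1.6, 0.0, 0.5 → max 1.6
Tunnel regrets: 1.2, 0.9, 1.6, 1.2 → max 1.6
Smallest max regret = 0.5 → Loop.

Loop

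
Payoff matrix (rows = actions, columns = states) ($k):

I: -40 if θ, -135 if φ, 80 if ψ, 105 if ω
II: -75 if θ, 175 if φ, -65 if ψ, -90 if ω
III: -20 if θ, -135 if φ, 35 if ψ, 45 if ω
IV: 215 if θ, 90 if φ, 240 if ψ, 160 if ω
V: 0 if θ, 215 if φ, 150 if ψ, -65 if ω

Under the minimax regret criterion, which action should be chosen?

IV

Column bests: θ=215, φ=215, ψ=240, ω=160.
I regrets: 255, 350, 160, 55 → max 350
II regrets: 290, 40, 305, 250 → max 305
III regrets: 235, 350, 205, 115 → max 350
IV regrets: 0, 125, 0, 0 → max 125
V regrets: 215, 0, 90, 225 → max 225
Smallest max regret = 125 → IV.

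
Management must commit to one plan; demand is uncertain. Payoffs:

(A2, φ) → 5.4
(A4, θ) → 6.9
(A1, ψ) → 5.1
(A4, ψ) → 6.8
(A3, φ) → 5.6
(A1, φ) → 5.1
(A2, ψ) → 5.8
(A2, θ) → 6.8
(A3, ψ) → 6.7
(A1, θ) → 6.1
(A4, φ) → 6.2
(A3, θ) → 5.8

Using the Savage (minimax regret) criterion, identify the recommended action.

Column bests: θ=6.9, φ=6.2, ψ=6.8.
A1 regrets: 0.8, 1.1, 1.7 → max 1.7
A2 regrets: 0.1, 0.8, 1.0 → max 1.0
A3 regrets: 1.1, 0.6, 0.1 → max 1.1
A4 regrets: 0.0, 0.0, 0.0 → max 0.0
Smallest max regret = 0.0 → A4.

A4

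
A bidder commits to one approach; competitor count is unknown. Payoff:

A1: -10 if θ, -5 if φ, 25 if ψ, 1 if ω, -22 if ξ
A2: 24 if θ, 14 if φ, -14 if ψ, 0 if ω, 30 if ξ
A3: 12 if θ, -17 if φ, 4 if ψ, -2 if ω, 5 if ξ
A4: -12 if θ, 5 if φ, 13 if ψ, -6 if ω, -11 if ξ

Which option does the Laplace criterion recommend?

Row averages: A1=-2.2, A2=10.8, A3=0.4, A4=-2.2
Highest average = 10.8 → A2.

A2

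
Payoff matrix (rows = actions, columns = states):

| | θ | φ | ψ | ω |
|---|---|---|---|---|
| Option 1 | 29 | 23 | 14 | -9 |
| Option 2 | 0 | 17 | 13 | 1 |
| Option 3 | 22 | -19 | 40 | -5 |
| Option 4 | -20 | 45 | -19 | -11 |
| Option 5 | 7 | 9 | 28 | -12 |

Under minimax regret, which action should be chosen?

Column bests: θ=29, φ=45, ψ=40, ω=1.
Option 1 regrets: 0, 22, 26, 10 → max 26
Option 2 regrets: 29, 28, 27, 0 → max 29
Option 3 regrets: 7, 64, 0, 6 → max 64
Option 4 regrets: 49, 0, 59, 12 → max 59
Option 5 regrets: 22, 36, 12, 13 → max 36
Smallest max regret = 26 → Option 1.

Option 1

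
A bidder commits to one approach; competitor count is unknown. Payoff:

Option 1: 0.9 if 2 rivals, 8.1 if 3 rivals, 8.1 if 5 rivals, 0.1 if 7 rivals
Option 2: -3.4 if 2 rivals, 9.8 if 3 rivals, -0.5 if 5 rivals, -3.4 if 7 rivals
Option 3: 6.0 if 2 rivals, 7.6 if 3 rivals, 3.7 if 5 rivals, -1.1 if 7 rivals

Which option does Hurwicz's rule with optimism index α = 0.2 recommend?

Option 1

Option 1: 0.2·8.1 + 0.8·0.1 = 1.7
Option 2: 0.2·9.8 + 0.8·(-3.4) = -0.76
Option 3: 0.2·7.6 + 0.8·(-1.1) = 0.64
Highest Hurwicz score = 1.7 → Option 1.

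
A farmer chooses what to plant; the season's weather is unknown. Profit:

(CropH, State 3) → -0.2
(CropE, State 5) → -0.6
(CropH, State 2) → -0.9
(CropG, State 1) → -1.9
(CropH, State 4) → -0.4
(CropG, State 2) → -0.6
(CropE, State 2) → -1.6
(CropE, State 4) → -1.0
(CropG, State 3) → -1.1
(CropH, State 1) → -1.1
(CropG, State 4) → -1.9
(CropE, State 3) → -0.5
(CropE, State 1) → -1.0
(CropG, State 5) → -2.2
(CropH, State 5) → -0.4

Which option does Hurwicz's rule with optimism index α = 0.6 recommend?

CropH

CropE: 0.6·(-0.5) + 0.4·(-1.6) = -0.94
CropH: 0.6·(-0.2) + 0.4·(-1.1) = -0.56
CropG: 0.6·(-0.6) + 0.4·(-2.2) = -1.24
Highest Hurwicz score = -0.56 → CropH.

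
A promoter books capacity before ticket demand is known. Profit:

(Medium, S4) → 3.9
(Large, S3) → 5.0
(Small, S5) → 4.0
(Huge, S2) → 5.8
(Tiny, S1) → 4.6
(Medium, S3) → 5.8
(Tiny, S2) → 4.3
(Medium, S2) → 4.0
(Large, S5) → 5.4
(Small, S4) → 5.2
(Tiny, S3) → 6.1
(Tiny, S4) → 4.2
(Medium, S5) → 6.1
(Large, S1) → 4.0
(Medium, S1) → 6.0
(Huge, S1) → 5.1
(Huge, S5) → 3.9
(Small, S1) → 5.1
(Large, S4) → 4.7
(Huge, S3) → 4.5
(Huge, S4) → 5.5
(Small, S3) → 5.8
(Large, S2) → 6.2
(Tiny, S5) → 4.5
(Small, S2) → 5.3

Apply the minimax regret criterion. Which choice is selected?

Column bests: S1=6.0, S2=6.2, S3=6.1, S4=5.5, S5=6.1.
Tiny regrets: 1.4, 1.9, 0.0, 1.3, 1.6 → max 1.9
Small regrets: 0.9, 0.9, 0.3, 0.3, 2.1 → max 2.1
Medium regrets: 0.0, 2.2, 0.3, 1.6, 0.0 → max 2.2
Large regrets: 2.0, 0.0, 1.1, 0.8, 0.7 → max 2.0
Huge regrets: 0.9, 0.4, 1.6, 0.0, 2.2 → max 2.2
Smallest max regret = 1.9 → Tiny.

Tiny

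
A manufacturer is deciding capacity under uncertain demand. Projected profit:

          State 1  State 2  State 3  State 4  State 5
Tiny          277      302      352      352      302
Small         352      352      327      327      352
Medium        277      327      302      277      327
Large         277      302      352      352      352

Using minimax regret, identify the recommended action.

Small

Column bests: State 1=352, State 2=352, State 3=352, State 4=352, State 5=352.
Tiny regrets: 75, 50, 0, 0, 50 → max 75
Small regrets: 0, 0, 25, 25, 0 → max 25
Medium regrets: 75, 25, 50, 75, 25 → max 75
Large regrets: 75, 50, 0, 0, 0 → max 75
Smallest max regret = 25 → Small.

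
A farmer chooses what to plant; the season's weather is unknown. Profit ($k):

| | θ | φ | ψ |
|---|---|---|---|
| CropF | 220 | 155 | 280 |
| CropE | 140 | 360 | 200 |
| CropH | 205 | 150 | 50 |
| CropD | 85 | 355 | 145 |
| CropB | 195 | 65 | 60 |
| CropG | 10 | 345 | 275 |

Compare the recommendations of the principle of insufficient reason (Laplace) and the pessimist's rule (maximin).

Row averages: CropF=655/3, CropE=700/3, CropH=135, CropD=195, CropB=320/3, CropG=210
Highest average = 700/3 → CropE.
Row minima: CropF=155, CropE=140, CropH=50, CropD=85, CropB=60, CropG=10
Best worst-case = 155 → CropF.

laplace → CropE; maximin → CropF (disagree)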